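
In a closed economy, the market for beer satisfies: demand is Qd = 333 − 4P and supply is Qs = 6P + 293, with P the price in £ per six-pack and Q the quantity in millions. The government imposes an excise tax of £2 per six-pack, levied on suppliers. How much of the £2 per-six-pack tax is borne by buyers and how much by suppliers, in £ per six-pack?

Buyers bear £1.2 per six-pack; suppliers bear £0.8 per six-pack.

Before the tax: set 333 − 4P = 6P + 293 → P* = £4, Q* = 317.
With the tax collected from suppliers, supply shifts: Qs = 6(P − 2) + 293.
Solving gives Q = 312.2 with buyers paying £5.2 and suppliers receiving £3.2 (the £2 wedge).
Burden on buyers: £1.2; on suppliers: £0.8. (They sum to £2.)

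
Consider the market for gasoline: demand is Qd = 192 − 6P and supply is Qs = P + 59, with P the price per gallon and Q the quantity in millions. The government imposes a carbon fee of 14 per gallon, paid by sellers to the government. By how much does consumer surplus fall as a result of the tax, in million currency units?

Without the tax, 192 − 6P = P + 59 gives 7P = 133, so P* = 19 and Q* = 78.
With the tax collected from sellers, supply shifts: Qs = (P − 14) + 59.
Solving gives Q = 66 with consumers paying 21 and sellers receiving 7 (the 14 wedge).
ΔCS is the trapezoid between Q = 66 and Q = 78 of height 2: ½ · (78 + 66) · 2 = 144.

Consumer surplus falls by 144 million.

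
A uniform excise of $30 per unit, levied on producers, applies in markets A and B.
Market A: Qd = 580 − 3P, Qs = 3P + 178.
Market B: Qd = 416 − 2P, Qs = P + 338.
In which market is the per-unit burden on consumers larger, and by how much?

Market A, by $5.

Market A: pre-tax P* = $67, Q* = 379; post-tax Q = 334; per-unit burden on consumers = $15.
Market B: pre-tax P* = $26, Q* = 364; post-tax Q = 344; per-unit burden on consumers = $10.
Difference: $15 vs $10 → market A is larger by $5.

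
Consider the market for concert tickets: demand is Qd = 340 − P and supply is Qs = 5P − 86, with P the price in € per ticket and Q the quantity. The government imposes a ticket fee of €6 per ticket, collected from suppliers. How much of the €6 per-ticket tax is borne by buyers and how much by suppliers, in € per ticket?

Before the tax: set 340 − P = 5P − 86 → P* = €71, Q* = 269.
With the tax collected from suppliers, supply shifts: Qs = 5(P − 6) − 86.
New equilibrium: buyers pay €76, suppliers receive €70, Q = 264. (Wedge: Pb − Ps = 6.)
Burden on buyers: €5; on suppliers: €1. (They sum to €6.)
The less price-elastic side of the market bears the larger share of a per-unit tax.

Buyers bear €5 per ticket; suppliers bear €1 per ticket.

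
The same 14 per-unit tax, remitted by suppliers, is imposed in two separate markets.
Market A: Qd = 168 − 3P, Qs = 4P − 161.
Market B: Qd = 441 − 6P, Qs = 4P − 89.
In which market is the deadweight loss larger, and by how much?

Market A: pre-tax P* = 47, Q* = 27; post-tax Q = 3; deadweight loss = 168.
Market B: pre-tax P* = 53, Q* = 123; post-tax Q = 89.4; deadweight loss = 235.2.
Difference: 168 vs 235.2 → market B is larger by 67.2.

Market B, by 67.2.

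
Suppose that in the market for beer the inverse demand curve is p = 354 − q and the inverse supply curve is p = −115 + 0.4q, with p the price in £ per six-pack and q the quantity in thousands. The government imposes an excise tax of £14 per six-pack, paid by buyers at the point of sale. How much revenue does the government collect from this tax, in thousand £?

Rewrite in direct form: qd = 354 − p and qs = 2.5p + 287.5.
Before the tax: set 354 − p = 2.5p + 287.5 → p* = £19, q* = 335.
With the tax collected from buyers, demand (in seller-price terms) shifts: qd = 354 − (p + 14).
Solving gives q = 325 with buyers paying £29 and producers receiving £15 (the £14 wedge).
Revenue = t · Q = 14 · 325 = £4550.

Tax revenue = £4550 thousand.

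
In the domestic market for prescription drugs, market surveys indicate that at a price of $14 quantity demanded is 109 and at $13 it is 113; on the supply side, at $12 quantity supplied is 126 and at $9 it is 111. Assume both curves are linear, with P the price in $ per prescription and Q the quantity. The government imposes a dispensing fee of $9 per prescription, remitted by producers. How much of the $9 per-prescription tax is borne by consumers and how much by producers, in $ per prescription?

Consumers bear $5 per prescription; producers bear $4 per prescription.

Demand slope: (113 − 109)/(13 − 14) = -4, so Qd = 165 − 4P.
Supply slope: (111 − 126)/(9 − 12) = 5, so Qs = 5P + 66.
Before the tax: set 165 − 4P = 5P + 66 → P* = $11, Q* = 121.
With the tax collected from producers, supply shifts: Qs = 5(P − 9) + 66.
New equilibrium: consumers pay $16, producers receive $7, Q = 101. (Wedge: Pb − Ps = 9.)
Burden on consumers: $5; on producers: $4. (They sum to $9.)
The less price-elastic side of the market bears the larger share of a per-unit tax.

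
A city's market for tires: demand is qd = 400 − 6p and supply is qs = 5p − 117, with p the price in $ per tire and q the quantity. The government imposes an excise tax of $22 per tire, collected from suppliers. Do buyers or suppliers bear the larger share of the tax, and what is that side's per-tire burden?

Without the tax, 400 − 6p = 5p − 117 gives 11p = 517, so p* = $47 and q* = 118.
With the tax collected from suppliers, supply shifts: qs = 5(p − 22) − 117.
New equilibrium: buyers pay $57, suppliers receive $35, q = 58. (Wedge: pb − ps = 22.)
Per-tire burden: buyers $10, suppliers $12.
Suppliers take the larger share because supply is less price-elastic here (demand slope 6 vs supply slope 5).
The less price-elastic side of the market bears the larger share of a per-unit tax.

Suppliers bear the larger share: $12 per tire.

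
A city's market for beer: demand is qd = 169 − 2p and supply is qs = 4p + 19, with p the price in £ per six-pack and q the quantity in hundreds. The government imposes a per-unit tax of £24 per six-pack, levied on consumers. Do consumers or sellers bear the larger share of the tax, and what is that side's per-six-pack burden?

Consumers bear the larger share: £16 per six-pack.

Without the tax, 169 − 2p = 4p + 19 gives 6p = 150, so p* = £25 and q* = 119.
With the tax collected from consumers, demand (in seller-price terms) shifts: qd = 169 − 2(p + 24).
New equilibrium: consumers pay £41, sellers receive £17, q = 87. (Wedge: pb − ps = 24.)
Per-six-pack burden: consumers £16, sellers £8.
Consumers take the larger share because demand is less price-elastic here (demand slope 2 vs supply slope 4).
The less price-elastic side of the market bears the larger share of a per-unit tax.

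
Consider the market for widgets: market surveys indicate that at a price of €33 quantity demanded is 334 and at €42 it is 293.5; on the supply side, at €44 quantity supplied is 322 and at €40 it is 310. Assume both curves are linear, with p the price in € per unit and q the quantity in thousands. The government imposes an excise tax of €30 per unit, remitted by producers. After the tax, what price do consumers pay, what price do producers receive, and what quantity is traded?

Demand slope: (293.5 − 334)/(42 − 33) = -4.5, so qd = 482.5 − 4.5p.
Supply slope: (310 − 322)/(40 − 44) = 3, so qs = 3p + 190.
Before the tax: set 482.5 − 4.5p = 3p + 190 → p* = €39, q* = 307.
With the tax collected from producers, supply shifts: qs = 3(p − 30) + 190.
New equilibrium: consumers pay €51, producers receive €21, q = 253. (Wedge: pb − ps = 30.)

Consumers pay €51; producers receive €21; quantity = 253.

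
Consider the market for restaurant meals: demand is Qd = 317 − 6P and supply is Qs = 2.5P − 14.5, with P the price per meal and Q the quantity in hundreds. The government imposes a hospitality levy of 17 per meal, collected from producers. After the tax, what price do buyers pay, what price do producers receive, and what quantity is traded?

Buyers pay 44; producers receive 27; quantity = 53.

Before the tax: set 317 − 6P = 2.5P − 14.5 → P* = 39, Q* = 83.
With the tax collected from producers, supply shifts: Qs = 2.5(P − 17) − 14.5.
New equilibrium: buyers pay 44, producers receive 27, Q = 53. (Wedge: Pb − Ps = 17.)
The less price-elastic side of the market bears the larger share of a per-unit tax.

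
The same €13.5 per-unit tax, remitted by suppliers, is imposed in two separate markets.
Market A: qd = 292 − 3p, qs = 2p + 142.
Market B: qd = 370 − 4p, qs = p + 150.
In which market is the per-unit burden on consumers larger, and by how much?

Market A: pre-tax p* = €30, q* = 202; post-tax q = 185.8; per-unit burden on consumers = €5.4.
Market B: pre-tax p* = €44, q* = 194; post-tax q = 183.2; per-unit burden on consumers = €2.7.
Difference: €5.4 vs €2.7 → market A is larger by €2.7.

Market A, by €2.7.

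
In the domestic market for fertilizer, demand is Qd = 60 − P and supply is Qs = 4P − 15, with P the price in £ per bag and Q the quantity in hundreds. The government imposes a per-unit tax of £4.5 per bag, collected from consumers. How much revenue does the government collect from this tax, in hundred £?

Without the tax, 60 − P = 4P − 15 gives 5P = 75, so P* = £15 and Q* = 45.
With the tax collected from consumers, demand (in seller-price terms) shifts: Qd = 60 − (P + 4.5).
Solving gives Q = 41.4 with consumers paying £18.6 and suppliers receiving £14.1 (the £4.5 wedge).
Revenue = t · Q = 4.5 · 41.4 = £186.3.

Tax revenue = £186.3 hundred.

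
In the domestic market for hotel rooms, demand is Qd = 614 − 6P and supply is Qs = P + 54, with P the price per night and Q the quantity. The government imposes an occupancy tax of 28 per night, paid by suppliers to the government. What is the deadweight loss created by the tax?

Without the tax, 614 − 6P = P + 54 gives 7P = 560, so P* = 80 and Q* = 134.
With the tax collected from suppliers, supply shifts: Qs = (P − 28) + 54.
Solving gives Q = 110 with buyers paying 84 and suppliers receiving 56 (the 28 wedge).
Quantity falls by |ΔQ| = |134 − 110| = 24.
DWL = ½ · t · |ΔQ| = ½ · 28 · 24 = 336.

Deadweight loss = 336.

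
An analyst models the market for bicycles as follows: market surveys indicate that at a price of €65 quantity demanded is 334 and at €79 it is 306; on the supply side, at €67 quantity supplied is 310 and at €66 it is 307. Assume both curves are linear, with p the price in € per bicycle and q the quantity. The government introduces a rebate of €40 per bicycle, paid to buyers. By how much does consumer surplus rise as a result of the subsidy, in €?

Consumer surplus rises by €8304.

Demand slope: (306 − 334)/(79 − 65) = -2, so qd = 464 − 2p.
Supply slope: (307 − 310)/(66 − 67) = 3, so qs = 3p + 109.
Without the subsidy, 464 − 2p = 3p + 109 gives 5p = 355, so p* = €71 and q* = 322.
With a per-unit subsidy paid to buyers, each effectively pays p − 40, so demand becomes qd = 464 − 2(p − 40).
Solving gives q = 370 with buyers paying €47 and producers receiving €87 (the €40 wedge).
ΔCS is the trapezoid between Q = 370 and Q = 322 of height €24: ½ · (322 + 370) · 24 = €8304.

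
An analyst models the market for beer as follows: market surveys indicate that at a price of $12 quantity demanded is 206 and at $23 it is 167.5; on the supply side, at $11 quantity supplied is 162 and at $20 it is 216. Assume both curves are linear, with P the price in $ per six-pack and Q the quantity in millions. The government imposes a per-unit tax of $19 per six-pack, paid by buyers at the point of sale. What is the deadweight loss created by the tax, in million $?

Demand slope: (167.5 − 206)/(23 − 12) = -3.5, so Qd = 248 − 3.5P.
Supply slope: (216 − 162)/(20 − 11) = 6, so Qs = 6P + 96.
Without the tax, 248 − 3.5P = 6P + 96 gives 9.5P = 152, so P* = $16 and Q* = 192.
With the tax collected from buyers, demand (in seller-price terms) shifts: Qd = 248 − 3.5(P + 19).
Solving gives Q = 150 with buyers paying $28 and sellers receiving $9 (the $19 wedge).
Quantity falls by |ΔQ| = |192 − 150| = 42.
DWL = ½ · t · |ΔQ| = ½ · 19 · 42 = $399.

Deadweight loss = $399 million.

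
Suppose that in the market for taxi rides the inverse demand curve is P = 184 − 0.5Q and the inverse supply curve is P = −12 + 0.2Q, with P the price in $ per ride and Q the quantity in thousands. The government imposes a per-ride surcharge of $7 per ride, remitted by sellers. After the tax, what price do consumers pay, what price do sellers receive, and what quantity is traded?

Consumers pay $49; sellers receive $42; quantity = 270.

Inverting to Q(P) form: Qd = 368 − 2P; Qs = 5P + 60.
Before the tax: set 368 − 2P = 5P + 60 → P* = $44, Q* = 280.
With the tax collected from sellers, supply shifts: Qs = 5(P − 7) + 60.
New equilibrium: consumers pay $49, sellers receive $42, Q = 270. (Wedge: Pb − Ps = 7.)
The less price-elastic side of the market bears the larger share of a per-unit tax.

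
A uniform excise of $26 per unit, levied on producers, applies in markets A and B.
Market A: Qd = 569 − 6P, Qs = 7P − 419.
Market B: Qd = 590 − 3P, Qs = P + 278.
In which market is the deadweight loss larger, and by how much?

Market A, by $838.5.

Market A: pre-tax P* = $76, Q* = 113; post-tax Q = 29; deadweight loss = $1092.
Market B: pre-tax P* = $78, Q* = 356; post-tax Q = 336.5; deadweight loss = $253.5.
Difference: $1092 vs $253.5 → market A is larger by $838.5.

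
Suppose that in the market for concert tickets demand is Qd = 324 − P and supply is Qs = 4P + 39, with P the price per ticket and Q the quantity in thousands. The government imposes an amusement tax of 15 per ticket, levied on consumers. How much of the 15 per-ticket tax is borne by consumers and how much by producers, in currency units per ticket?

Before the tax: set 324 − P = 4P + 39 → P* = 57, Q* = 267.
With the tax collected from consumers, demand (in seller-price terms) shifts: Qd = 324 − (P + 15).
Solving gives Q = 255 with consumers paying 69 and producers receiving 54 (the 15 wedge).
Burden on consumers: 12; on producers: 3. (They sum to 15.)
The less price-elastic side of the market bears the larger share of a per-unit tax.

Consumers bear 12 per ticket; producers bear 3 per ticket.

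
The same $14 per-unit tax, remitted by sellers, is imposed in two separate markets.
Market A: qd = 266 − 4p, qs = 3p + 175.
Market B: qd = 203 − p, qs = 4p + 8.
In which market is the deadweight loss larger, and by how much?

Market A: pre-tax p* = $13, q* = 214; post-tax q = 190; deadweight loss = $168.
Market B: pre-tax p* = $39, q* = 164; post-tax q = 152.8; deadweight loss = $78.4.
Difference: $168 vs $78.4 → market A is larger by $89.6.

Market A, by $89.6.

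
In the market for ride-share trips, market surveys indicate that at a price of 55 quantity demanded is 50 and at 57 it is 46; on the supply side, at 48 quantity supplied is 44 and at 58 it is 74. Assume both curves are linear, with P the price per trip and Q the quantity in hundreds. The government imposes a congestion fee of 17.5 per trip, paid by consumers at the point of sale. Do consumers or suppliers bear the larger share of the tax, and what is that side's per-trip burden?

Consumers bear the larger share: 10.5 per trip.

Demand slope: (46 − 50)/(57 − 55) = -2, so Qd = 160 − 2P.
Supply slope: (74 − 44)/(58 − 48) = 3, so Qs = 3P − 100.
Without the tax, 160 − 2P = 3P − 100 gives 5P = 260, so P* = 52 and Q* = 56.
With the tax collected from consumers, demand (in seller-price terms) shifts: Qd = 160 − 2(P + 17.5).
New equilibrium: consumers pay 62.5, suppliers receive 45, Q = 35. (Wedge: Pb − Ps = 17.5.)
Per-trip burden: consumers 10.5, suppliers 7.
Consumers take the larger share because demand is less price-elastic here (demand slope 2 vs supply slope 3).
The less price-elastic side of the market bears the larger share of a per-unit tax.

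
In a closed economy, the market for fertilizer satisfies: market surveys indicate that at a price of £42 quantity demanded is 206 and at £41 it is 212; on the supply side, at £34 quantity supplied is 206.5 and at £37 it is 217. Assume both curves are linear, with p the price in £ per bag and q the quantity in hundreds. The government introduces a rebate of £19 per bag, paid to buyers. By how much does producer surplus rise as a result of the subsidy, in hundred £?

Producer surplus rises by £2940 hundred.

Demand slope: (212 − 206)/(41 − 42) = -6, so qd = 458 − 6p.
Supply slope: (217 − 206.5)/(37 − 34) = 3.5, so qs = 3.5p + 87.5.
Before the subsidy: set 458 − 6p = 3.5p + 87.5 → p* = £39, q* = 224.
With a per-unit subsidy paid to buyers, each effectively pays p − 19, so demand becomes qd = 458 − 6(p − 19).
Solving gives q = 266 with buyers paying £32 and suppliers receiving £51 (the £19 wedge).
ΔPS is the trapezoid between Q = 266 and Q = 224 of height £12: ½ · (224 + 266) · 12 = £2940.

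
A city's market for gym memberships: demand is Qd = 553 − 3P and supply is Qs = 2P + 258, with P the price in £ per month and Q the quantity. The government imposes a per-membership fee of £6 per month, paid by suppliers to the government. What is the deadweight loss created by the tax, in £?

Deadweight loss = £21.6.

Before the tax: set 553 − 3P = 2P + 258 → P* = £59, Q* = 376.
With the tax collected from suppliers, supply shifts: Qs = 2(P − 6) + 258.
New equilibrium: buyers pay £61.4, suppliers receive £55.4, Q = 368.8. (Wedge: Pb − Ps = 6.)
Quantity falls by |ΔQ| = |376 − 368.8| = 7.2.
DWL = ½ · t · |ΔQ| = ½ · 6 · 7.2 = £21.6.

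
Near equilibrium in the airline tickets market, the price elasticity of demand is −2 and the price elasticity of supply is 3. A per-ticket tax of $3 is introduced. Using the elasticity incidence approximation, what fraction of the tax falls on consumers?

Incidence ratio: consumers' share ≈ εs / (εs + |εd|) = 3 / (3 + 2) = 0.6.
Supply is the more elastic side, so consumers bear the larger share.

Consumers' share ≈ 0.6.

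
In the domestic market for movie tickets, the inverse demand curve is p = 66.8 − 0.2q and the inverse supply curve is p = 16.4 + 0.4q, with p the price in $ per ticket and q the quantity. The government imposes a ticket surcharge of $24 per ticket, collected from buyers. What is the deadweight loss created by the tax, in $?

Inverting to q(p) form: qd = 334 − 5p; qs = 2.5p − 41.
Without the tax, 334 − 5p = 2.5p − 41 gives 7.5p = 375, so p* = $50 and q* = 84.
With the tax collected from buyers, demand (in seller-price terms) shifts: qd = 334 − 5(p + 24).
Solving gives q = 44 with buyers paying $58 and suppliers receiving $34 (the $24 wedge).
Quantity falls by |ΔQ| = |84 − 44| = 40.
DWL = ½ · t · |ΔQ| = ½ · 24 · 40 = $480.

Deadweight loss = $480.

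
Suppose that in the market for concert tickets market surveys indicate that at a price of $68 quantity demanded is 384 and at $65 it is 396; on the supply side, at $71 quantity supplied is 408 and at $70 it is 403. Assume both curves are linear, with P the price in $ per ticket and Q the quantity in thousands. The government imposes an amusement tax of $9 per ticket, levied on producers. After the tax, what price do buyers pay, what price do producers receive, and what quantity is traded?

Buyers pay $72; producers receive $63; quantity = 368.

Demand slope: (396 − 384)/(65 − 68) = -4, so Qd = 656 − 4P.
Supply slope: (403 − 408)/(70 − 71) = 5, so Qs = 5P + 53.
Without the tax, 656 − 4P = 5P + 53 gives 9P = 603, so P* = $67 and Q* = 388.
With the tax collected from producers, supply shifts: Qs = 5(P − 9) + 53.
Solving gives Q = 368 with buyers paying $72 and producers receiving $63 (the $9 wedge).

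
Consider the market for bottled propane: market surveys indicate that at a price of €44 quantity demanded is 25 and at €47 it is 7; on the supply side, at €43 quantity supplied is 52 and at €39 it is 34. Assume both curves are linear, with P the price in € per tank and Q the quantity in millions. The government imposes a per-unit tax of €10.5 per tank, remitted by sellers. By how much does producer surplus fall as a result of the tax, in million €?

Producer surplus falls by €177 million.

Demand slope: (7 − 25)/(47 − 44) = -6, so Qd = 289 − 6P.
Supply slope: (34 − 52)/(39 − 43) = 4.5, so Qs = 4.5P − 141.5.
Before the tax: set 289 − 6P = 4.5P − 141.5 → P* = €41, Q* = 43.
With the tax collected from sellers, supply shifts: Qs = 4.5(P − 10.5) − 141.5.
Solving gives Q = 16 with consumers paying €45.5 and sellers receiving €35 (the €10.5 wedge).
ΔPS is the trapezoid between Q = 16 and Q = 43 of height €6: ½ · (43 + 16) · 6 = €177.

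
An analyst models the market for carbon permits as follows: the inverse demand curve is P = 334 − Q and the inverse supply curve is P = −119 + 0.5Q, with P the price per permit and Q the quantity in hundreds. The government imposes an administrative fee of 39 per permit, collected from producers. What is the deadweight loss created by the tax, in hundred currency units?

Deadweight loss = 507 hundred.

Inverting to Q(P) form: Qd = 334 − P; Qs = 2P + 238.
Before the tax: set 334 − P = 2P + 238 → P* = 32, Q* = 302.
With the tax collected from producers, supply shifts: Qs = 2(P − 39) + 238.
New equilibrium: consumers pay 58, producers receive 19, Q = 276. (Wedge: Pb − Ps = 39.)
Quantity falls by |ΔQ| = |302 − 276| = 26.
DWL = ½ · t · |ΔQ| = ½ · 39 · 26 = 507.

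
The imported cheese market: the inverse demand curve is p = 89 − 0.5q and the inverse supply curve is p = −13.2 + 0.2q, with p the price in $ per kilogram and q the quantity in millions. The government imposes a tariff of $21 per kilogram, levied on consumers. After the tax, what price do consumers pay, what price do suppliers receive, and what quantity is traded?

Rewrite in direct form: qd = 178 − 2p and qs = 5p + 66.
Without the tax, 178 − 2p = 5p + 66 gives 7p = 112, so p* = $16 and q* = 146.
With the tax collected from consumers, demand (in seller-price terms) shifts: qd = 178 − 2(p + 21).
New equilibrium: consumers pay $31, suppliers receive $10, q = 116. (Wedge: pb − ps = 21.)
The less price-elastic side of the market bears the larger share of a per-unit tax.

Consumers pay $31; suppliers receive $10; quantity = 116.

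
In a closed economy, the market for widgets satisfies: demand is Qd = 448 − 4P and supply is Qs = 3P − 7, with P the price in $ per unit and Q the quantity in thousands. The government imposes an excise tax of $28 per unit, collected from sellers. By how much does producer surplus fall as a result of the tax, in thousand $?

Producer surplus falls by $2624 thousand.

Before the tax: set 448 − 4P = 3P − 7 → P* = $65, Q* = 188.
With the tax collected from sellers, supply shifts: Qs = 3(P − 28) − 7.
New equilibrium: buyers pay $77, sellers receive $49, Q = 140. (Wedge: Pb − Ps = 28.)
ΔPS is the trapezoid between Q = 140 and Q = 188 of height $16: ½ · (188 + 140) · 16 = $2624.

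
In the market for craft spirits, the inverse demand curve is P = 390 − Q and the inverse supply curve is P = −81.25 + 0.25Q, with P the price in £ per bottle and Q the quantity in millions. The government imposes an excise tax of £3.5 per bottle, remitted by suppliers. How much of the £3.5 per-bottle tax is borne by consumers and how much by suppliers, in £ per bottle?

Inverting to Q(P) form: Qd = 390 − P; Qs = 4P + 325.
Without the tax, 390 − P = 4P + 325 gives 5P = 65, so P* = £13 and Q* = 377.
With the tax collected from suppliers, supply shifts: Qs = 4(P − 3.5) + 325.
Solving gives Q = 374.2 with consumers paying £15.8 and suppliers receiving £12.3 (the £3.5 wedge).
Burden on consumers: £2.8; on suppliers: £0.7. (They sum to £3.5.)

Consumers bear £2.8 per bottle; suppliers bear £0.7 per bottle.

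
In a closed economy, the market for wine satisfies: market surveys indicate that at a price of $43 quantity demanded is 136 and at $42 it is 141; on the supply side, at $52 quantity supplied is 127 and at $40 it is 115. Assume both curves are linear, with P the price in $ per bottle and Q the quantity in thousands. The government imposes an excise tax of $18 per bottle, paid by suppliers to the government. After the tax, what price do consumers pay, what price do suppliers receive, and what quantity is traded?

Consumers pay $49; suppliers receive $31; quantity = 106.

Demand slope: (141 − 136)/(42 − 43) = -5, so Qd = 351 − 5P.
Supply slope: (115 − 127)/(40 − 52) = 1, so Qs = P + 75.
Before the tax: set 351 − 5P = P + 75 → P* = $46, Q* = 121.
With the tax collected from suppliers, supply shifts: Qs = (P − 18) + 75.
New equilibrium: consumers pay $49, suppliers receive $31, Q = 106. (Wedge: Pb − Ps = 18.)
The less price-elastic side of the market bears the larger share of a per-unit tax.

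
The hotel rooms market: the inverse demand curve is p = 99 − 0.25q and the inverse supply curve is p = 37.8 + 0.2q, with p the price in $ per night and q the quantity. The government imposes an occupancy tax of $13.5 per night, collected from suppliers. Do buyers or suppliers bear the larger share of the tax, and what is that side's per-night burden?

Inverting to q(p) form: qd = 396 − 4p; qs = 5p − 189.
Without the tax, 396 − 4p = 5p − 189 gives 9p = 585, so p* = $65 and q* = 136.
With the tax collected from suppliers, supply shifts: qs = 5(p − 13.5) − 189.
New equilibrium: buyers pay $72.5, suppliers receive $59, q = 106. (Wedge: pb − ps = 13.5.)
Per-night burden: buyers $7.5, suppliers $6.
Buyers take the larger share because demand is less price-elastic here (demand slope 4 vs supply slope 5).
The less price-elastic side of the market bears the larger share of a per-unit tax.

Buyers bear the larger share: $7.5 per night.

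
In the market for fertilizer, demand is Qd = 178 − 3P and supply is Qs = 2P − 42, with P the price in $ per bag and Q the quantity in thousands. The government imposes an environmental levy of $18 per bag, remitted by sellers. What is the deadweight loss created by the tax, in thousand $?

Before the tax: set 178 − 3P = 2P − 42 → P* = $44, Q* = 46.
With the tax collected from sellers, supply shifts: Qs = 2(P − 18) − 42.
Solving gives Q = 24.4 with buyers paying $51.2 and sellers receiving $33.2 (the $18 wedge).
Quantity falls by |ΔQ| = |46 − 24.4| = 21.6.
DWL = ½ · t · |ΔQ| = ½ · 18 · 21.6 = $194.4.

Deadweight loss = $194.4 thousand.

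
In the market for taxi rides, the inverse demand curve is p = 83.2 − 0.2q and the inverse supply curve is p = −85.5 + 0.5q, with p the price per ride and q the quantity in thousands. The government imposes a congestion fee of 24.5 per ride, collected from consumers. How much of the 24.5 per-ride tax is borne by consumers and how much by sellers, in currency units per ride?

Consumers bear 7 per ride; sellers bear 17.5 per ride.

Inverting to q(p) form: qd = 416 − 5p; qs = 2p + 171.
Without the tax, 416 − 5p = 2p + 171 gives 7p = 245, so p* = 35 and q* = 241.
With the tax collected from consumers, demand (in seller-price terms) shifts: qd = 416 − 5(p + 24.5).
Solving gives q = 206 with consumers paying 42 and sellers receiving 17.5 (the 24.5 wedge).
Burden on consumers: 7; on sellers: 17.5. (They sum to 24.5.)
The less price-elastic side of the market bears the larger share of a per-unit tax.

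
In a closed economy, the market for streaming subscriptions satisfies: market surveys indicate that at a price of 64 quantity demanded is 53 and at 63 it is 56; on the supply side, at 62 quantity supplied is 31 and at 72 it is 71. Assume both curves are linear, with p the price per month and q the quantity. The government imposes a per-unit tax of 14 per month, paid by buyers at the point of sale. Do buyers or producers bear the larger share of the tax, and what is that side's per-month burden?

Buyers bear the larger share: 8 per month.

Demand slope: (56 − 53)/(63 − 64) = -3, so qd = 245 − 3p.
Supply slope: (71 − 31)/(72 − 62) = 4, so qs = 4p − 217.
Without the tax, 245 − 3p = 4p − 217 gives 7p = 462, so p* = 66 and q* = 47.
With the tax collected from buyers, demand (in seller-price terms) shifts: qd = 245 − 3(p + 14).
Solving gives q = 23 with buyers paying 74 and producers receiving 60 (the 14 wedge).
Per-month burden: buyers 8, producers 6.
Buyers take the larger share because demand is less price-elastic here (demand slope 3 vs supply slope 4).
The less price-elastic side of the market bears the larger share of a per-unit tax.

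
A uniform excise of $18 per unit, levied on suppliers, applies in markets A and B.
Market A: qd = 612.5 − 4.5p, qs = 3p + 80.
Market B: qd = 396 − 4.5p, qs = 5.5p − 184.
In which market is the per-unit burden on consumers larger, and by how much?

Market A: pre-tax p* = $71, q* = 293; post-tax q = 260.6; per-unit burden on consumers = $7.2.
Market B: pre-tax p* = $58, q* = 135; post-tax q = 90.45; per-unit burden on consumers = $9.9.
Difference: $7.2 vs $9.9 → market B is larger by $2.7.

Market B, by $2.7.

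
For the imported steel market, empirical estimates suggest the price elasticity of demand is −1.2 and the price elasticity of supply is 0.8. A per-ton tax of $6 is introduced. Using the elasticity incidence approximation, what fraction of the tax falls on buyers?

Buyers' share ≈ 0.4.

Incidence ratio: buyers' share ≈ εs / (εs + |εd|) = 0.8 / (0.8 + 1.2) = 0.4.
Supply is the less elastic side, so buyers bear the smaller share.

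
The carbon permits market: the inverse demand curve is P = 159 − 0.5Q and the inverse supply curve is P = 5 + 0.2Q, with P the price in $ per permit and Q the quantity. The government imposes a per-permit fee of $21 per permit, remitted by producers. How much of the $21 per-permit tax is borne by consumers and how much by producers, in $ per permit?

Consumers bear $15 per permit; producers bear $6 per permit.

Rewrite in direct form: Qd = 318 − 2P and Qs = 5P − 25.
Without the tax, 318 − 2P = 5P − 25 gives 7P = 343, so P* = $49 and Q* = 220.
With the tax collected from producers, supply shifts: Qs = 5(P − 21) − 25.
New equilibrium: consumers pay $64, producers receive $43, Q = 190. (Wedge: Pb − Ps = 21.)
Burden on consumers: $15; on producers: $6. (They sum to $21.)
The less price-elastic side of the market bears the larger share of a per-unit tax.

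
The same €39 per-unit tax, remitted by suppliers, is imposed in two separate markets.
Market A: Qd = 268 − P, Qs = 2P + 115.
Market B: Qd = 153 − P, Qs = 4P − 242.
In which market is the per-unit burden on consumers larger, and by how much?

Market B, by €5.2.

Market A: pre-tax P* = €51, Q* = 217; post-tax Q = 191; per-unit burden on consumers = €26.
Market B: pre-tax P* = €79, Q* = 74; post-tax Q = 42.8; per-unit burden on consumers = €31.2.
Difference: €26 vs €31.2 → market B is larger by €5.2.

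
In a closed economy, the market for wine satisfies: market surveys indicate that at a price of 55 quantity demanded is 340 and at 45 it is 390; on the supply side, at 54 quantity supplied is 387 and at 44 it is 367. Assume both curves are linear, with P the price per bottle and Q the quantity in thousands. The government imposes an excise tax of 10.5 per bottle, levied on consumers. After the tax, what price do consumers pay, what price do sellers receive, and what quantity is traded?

Consumers pay 51; sellers receive 40.5; quantity = 360.

Demand slope: (390 − 340)/(45 − 55) = -5, so Qd = 615 − 5P.
Supply slope: (367 − 387)/(44 − 54) = 2, so Qs = 2P + 279.
Without the tax, 615 − 5P = 2P + 279 gives 7P = 336, so P* = 48 and Q* = 375.
With the tax collected from consumers, demand (in seller-price terms) shifts: Qd = 615 − 5(P + 10.5).
Solving gives Q = 360 with consumers paying 51 and sellers receiving 40.5 (the 10.5 wedge).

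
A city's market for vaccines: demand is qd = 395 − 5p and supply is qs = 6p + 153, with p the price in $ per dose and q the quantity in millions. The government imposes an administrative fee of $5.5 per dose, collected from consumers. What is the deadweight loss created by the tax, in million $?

Without the tax, 395 − 5p = 6p + 153 gives 11p = 242, so p* = $22 and q* = 285.
With the tax collected from consumers, demand (in seller-price terms) shifts: qd = 395 − 5(p + 5.5).
Solving gives q = 270 with consumers paying $25 and producers receiving $19.5 (the $5.5 wedge).
Quantity falls by |ΔQ| = |285 − 270| = 15.
DWL = ½ · t · |ΔQ| = ½ · 5.5 · 15 = $41.25.

Deadweight loss = $41.25 million.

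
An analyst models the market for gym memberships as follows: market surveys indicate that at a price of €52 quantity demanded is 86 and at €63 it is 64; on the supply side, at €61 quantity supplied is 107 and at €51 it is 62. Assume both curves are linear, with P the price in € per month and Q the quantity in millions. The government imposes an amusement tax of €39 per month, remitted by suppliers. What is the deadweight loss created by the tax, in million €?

Demand slope: (64 − 86)/(63 − 52) = -2, so Qd = 190 − 2P.
Supply slope: (62 − 107)/(51 − 61) = 4.5, so Qs = 4.5P − 167.5.
Without the tax, 190 − 2P = 4.5P − 167.5 gives 6.5P = 357.5, so P* = €55 and Q* = 80.
With the tax collected from suppliers, supply shifts: Qs = 4.5(P − 39) − 167.5.
Solving gives Q = 26 with consumers paying €82 and suppliers receiving €43 (the €39 wedge).
Quantity falls by |ΔQ| = |80 − 26| = 54.
DWL = ½ · t · |ΔQ| = ½ · 39 · 54 = €1053.

Deadweight loss = €1053 million.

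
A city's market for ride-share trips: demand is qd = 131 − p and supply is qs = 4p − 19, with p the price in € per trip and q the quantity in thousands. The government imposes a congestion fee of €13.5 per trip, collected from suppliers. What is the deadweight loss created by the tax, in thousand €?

Without the tax, 131 − p = 4p − 19 gives 5p = 150, so p* = €30 and q* = 101.
With the tax collected from suppliers, supply shifts: qs = 4(p − 13.5) − 19.
Solving gives q = 90.2 with consumers paying €40.8 and suppliers receiving €27.3 (the €13.5 wedge).
Quantity falls by |ΔQ| = |101 − 90.2| = 10.8.
DWL = ½ · t · |ΔQ| = ½ · 13.5 · 10.8 = €72.9.

Deadweight loss = €72.9 thousand.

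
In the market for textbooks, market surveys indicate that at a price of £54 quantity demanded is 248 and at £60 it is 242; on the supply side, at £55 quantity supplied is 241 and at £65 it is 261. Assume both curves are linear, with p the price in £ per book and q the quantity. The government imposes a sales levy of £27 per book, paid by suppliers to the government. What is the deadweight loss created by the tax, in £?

Deadweight loss = £243.

Demand slope: (242 − 248)/(60 − 54) = -1, so qd = 302 − p.
Supply slope: (261 − 241)/(65 − 55) = 2, so qs = 2p + 131.
Before the tax: set 302 − p = 2p + 131 → p* = £57, q* = 245.
With the tax collected from suppliers, supply shifts: qs = 2(p − 27) + 131.
New equilibrium: buyers pay £75, suppliers receive £48, q = 227. (Wedge: pb − ps = 27.)
Quantity falls by |ΔQ| = |245 − 227| = 18.
DWL = ½ · t · |ΔQ| = ½ · 27 · 18 = £243.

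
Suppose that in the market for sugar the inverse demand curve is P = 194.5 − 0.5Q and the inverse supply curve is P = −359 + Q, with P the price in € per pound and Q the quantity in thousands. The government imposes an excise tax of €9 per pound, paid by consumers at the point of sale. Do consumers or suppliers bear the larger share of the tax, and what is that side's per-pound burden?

Rewrite in direct form: Qd = 389 − 2P and Qs = P + 359.
Before the tax: set 389 − 2P = P + 359 → P* = €10, Q* = 369.
With the tax collected from consumers, demand (in seller-price terms) shifts: Qd = 389 − 2(P + 9).
Solving gives Q = 363 with consumers paying €13 and suppliers receiving €4 (the €9 wedge).
Per-pound burden: consumers €3, suppliers €6.
Suppliers take the larger share because supply is less price-elastic here (demand slope 2 vs supply slope 1).
The less price-elastic side of the market bears the larger share of a per-unit tax.

Suppliers bear the larger share: €6 per pound.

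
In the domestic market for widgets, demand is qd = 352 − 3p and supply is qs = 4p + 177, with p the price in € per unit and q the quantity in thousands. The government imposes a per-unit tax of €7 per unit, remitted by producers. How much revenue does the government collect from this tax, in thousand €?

Tax revenue = €1855 thousand.

Before the tax: set 352 − 3p = 4p + 177 → p* = €25, q* = 277.
With the tax collected from producers, supply shifts: qs = 4(p − 7) + 177.
New equilibrium: buyers pay €29, producers receive €22, q = 265. (Wedge: pb − ps = 7.)
Revenue = t · Q = 7 · 265 = €1855.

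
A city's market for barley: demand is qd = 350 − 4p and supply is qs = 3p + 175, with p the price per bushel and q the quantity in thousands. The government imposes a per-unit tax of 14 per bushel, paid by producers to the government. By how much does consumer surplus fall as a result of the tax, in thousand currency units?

Consumer surplus falls by 1428 thousand.

Before the tax: set 350 − 4p = 3p + 175 → p* = 25, q* = 250.
With the tax collected from producers, supply shifts: qs = 3(p − 14) + 175.
New equilibrium: consumers pay 31, producers receive 17, q = 226. (Wedge: pb − ps = 14.)
ΔCS is the trapezoid between Q = 226 and Q = 250 of height 6: ½ · (250 + 226) · 6 = 1428.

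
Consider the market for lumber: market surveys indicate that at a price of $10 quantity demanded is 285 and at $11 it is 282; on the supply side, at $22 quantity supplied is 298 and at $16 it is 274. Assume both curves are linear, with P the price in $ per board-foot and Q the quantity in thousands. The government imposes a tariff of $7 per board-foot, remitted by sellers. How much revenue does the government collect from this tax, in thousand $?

Tax revenue = $1806 thousand.

Demand slope: (282 − 285)/(11 − 10) = -3, so Qd = 315 − 3P.
Supply slope: (274 − 298)/(16 − 22) = 4, so Qs = 4P + 210.
Before the tax: set 315 − 3P = 4P + 210 → P* = $15, Q* = 270.
With the tax collected from sellers, supply shifts: Qs = 4(P − 7) + 210.
Solving gives Q = 258 with consumers paying $19 and sellers receiving $12 (the $7 wedge).
Revenue = t · Q = 7 · 258 = $1806.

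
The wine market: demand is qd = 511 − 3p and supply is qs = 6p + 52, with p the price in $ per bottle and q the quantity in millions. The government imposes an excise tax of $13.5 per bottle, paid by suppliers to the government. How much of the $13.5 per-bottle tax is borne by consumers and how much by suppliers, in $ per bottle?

Without the tax, 511 − 3p = 6p + 52 gives 9p = 459, so p* = $51 and q* = 358.
With the tax collected from suppliers, supply shifts: qs = 6(p − 13.5) + 52.
Solving gives q = 331 with consumers paying $60 and suppliers receiving $46.5 (the $13.5 wedge).
Burden on consumers: $9; on suppliers: $4.5. (They sum to $13.5.)

Consumers bear $9 per bottle; suppliers bear $4.5 per bottle.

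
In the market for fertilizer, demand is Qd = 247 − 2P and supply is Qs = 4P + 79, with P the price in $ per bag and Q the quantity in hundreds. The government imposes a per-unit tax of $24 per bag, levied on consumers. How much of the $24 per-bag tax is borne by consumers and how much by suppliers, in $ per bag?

Before the tax: set 247 − 2P = 4P + 79 → P* = $28, Q* = 191.
With the tax collected from consumers, demand (in seller-price terms) shifts: Qd = 247 − 2(P + 24).
New equilibrium: consumers pay $44, suppliers receive $20, Q = 159. (Wedge: Pb − Ps = 24.)
Burden on consumers: $16; on suppliers: $8. (They sum to $24.)
The less price-elastic side of the market bears the larger share of a per-unit tax.

Consumers bear $16 per bag; suppliers bear $8 per bag.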